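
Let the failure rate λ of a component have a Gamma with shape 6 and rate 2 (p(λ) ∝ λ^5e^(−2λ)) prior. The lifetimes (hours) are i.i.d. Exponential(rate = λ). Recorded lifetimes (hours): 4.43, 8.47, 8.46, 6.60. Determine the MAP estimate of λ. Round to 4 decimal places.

The Exponential(rate=λ) likelihood is ∝ λ^n e^(−λΣtᵢ). Here n = 4 and Σtᵢ = 4.43 + 8.47 + 8.46 + 6.60 = 27.96.
Posterior ∝ λ^5e^(−2λ) · λ^4e^(−27.96λ) = λ^9e^(−29.96λ), i.e. Gamma(10, 29.96).
Mode = (a−1)/b = 9/29.96 ≈ 0.3004.

λ̂_MAP = 0.3004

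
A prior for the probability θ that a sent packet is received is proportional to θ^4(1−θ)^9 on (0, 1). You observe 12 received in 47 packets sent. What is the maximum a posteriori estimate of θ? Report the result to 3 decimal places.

The prior density ∝ θ^4(1−θ)^9 is the kernel of Beta(5, 10).
Data: 12 successes in 47 trials. The binomial likelihood contributes θ^12(1−θ)^35, so the posterior is Beta(5+12, 10+35) = Beta(17, 45).
For Beta(a, b) with a, b > 1 the mode is (a−1)/(a+b−2) = 16/60 ≈ 0.267.

θ̂_MAP = 0.267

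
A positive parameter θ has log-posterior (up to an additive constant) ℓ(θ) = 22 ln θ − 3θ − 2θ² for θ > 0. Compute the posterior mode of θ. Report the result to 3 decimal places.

θ̂_MAP = 2.000

ℓ'(θ) = 22/θ − 3 − 4θ. Setting this to zero and multiplying by θ: 4θ² + 3θ − 22 = 0.
θ = (−3 + √(3² + 4·4·22)) / (2·4) = (−3 + √361) / 8 = (−3 + 19)/8 = 2.
ℓ''(θ) = −22/θ² − 4 < 0, confirming a maximum.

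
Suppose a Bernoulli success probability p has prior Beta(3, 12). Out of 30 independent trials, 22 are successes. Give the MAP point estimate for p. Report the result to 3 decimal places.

p̂_MAP = 0.558

Prior: Beta(3, 12).
Data: 22 successes in 30 trials. The binomial likelihood contributes p^22(1−p)^8, so the posterior is Beta(3+22, 12+8) = Beta(25, 20).
For Beta(a, b) with a, b > 1 the mode is (a−1)/(a+b−2) = 24/43 ≈ 0.558.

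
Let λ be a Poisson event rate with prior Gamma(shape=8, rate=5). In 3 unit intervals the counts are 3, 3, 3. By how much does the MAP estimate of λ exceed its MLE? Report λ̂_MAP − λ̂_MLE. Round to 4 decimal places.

Σxᵢ = 9. Posterior is Gamma(17, 8); MAP = (17−1)/8 = 16/8 ≈ 2.00000.
MLE = x̄ = 9/3 ≈ 3.00000.
Difference = 16/8 − 9/3 = -1 ≈ -1.0000.

MAP − MLE = -1.0000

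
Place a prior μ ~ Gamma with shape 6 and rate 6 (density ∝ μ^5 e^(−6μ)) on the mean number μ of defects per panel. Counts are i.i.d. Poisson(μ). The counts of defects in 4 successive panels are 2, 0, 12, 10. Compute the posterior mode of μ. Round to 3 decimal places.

Σxᵢ = 2+0+12+10 = 24, with n = 4.
Posterior ∝ μ^5e^(−6μ) · μ^24e^(−4μ) = μ^29e^(−10μ), i.e. Gamma(shape=30, rate=10).
The mode of a Gamma(a, b) with a ≥ 1 (shape–rate) is (a−1)/b = 29/10 ≈ 2.900.

μ̂_MAP = 2.900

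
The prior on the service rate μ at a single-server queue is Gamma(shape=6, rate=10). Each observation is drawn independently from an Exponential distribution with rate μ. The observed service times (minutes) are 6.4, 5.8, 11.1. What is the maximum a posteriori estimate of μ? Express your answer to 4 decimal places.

μ̂_MAP = 0.2402

The Exponential(rate=μ) likelihood is ∝ μ^n e^(−μΣtᵢ). Here n = 3 and Σtᵢ = 6.4 + 5.8 + 11.1 = 23.3.
Posterior ∝ μ^5e^(−10μ) · μ^3e^(−23.3μ) = μ^8e^(−33.3μ), i.e. Gamma(9, 33.3).
Mode = (a−1)/b = 8/33.3 ≈ 0.2402.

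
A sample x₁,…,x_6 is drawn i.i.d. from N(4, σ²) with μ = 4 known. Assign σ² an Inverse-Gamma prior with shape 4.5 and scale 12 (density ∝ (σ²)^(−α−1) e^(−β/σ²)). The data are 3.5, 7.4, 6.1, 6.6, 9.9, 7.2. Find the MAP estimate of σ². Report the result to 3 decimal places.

σ̂²_MAP = 5.414

Sum of squared deviations about the known mean: SS = (3.5−4)² + (7.4−4)² + (6.1−4)² + (6.6−4)² + (9.9−4)² + (7.2−4)² = 68.03.
The Normal likelihood contributes (σ²)^(−n/2) exp(−SS/(2σ²)), so the posterior is Inverse-Gamma(α + n/2, β + SS/2) = Inverse-Gamma(7.5, 46.015).
The mode of Inverse-Gamma(a, b) is b/(a+1) = 46.015/8.5 ≈ 5.414.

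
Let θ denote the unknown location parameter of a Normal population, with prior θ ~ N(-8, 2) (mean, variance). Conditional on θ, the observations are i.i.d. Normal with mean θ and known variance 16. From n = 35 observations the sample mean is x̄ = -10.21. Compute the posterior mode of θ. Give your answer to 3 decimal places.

θ̂_MAP = -9.799

n = 35, x̄ = -10.21.
For a Normal prior and Normal likelihood with known variance, the posterior is Normal; its mode equals its mean, the precision-weighted average.
Prior precision 1/σ₀² = 1/2 = 0.5; data precision n/σ² = 35/16 = 2.1875.
θ̂ = (0.5·(-8) + 2.1875·(-10.21)) / (0.5 + 2.1875) = (-26.334375)/2.6875 = -8427/860 ≈ -9.799.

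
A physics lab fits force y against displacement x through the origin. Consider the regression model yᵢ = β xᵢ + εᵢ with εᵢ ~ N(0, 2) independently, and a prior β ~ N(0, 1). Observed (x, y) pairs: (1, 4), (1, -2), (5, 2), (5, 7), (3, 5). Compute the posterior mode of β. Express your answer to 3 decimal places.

β̂_MAP = 0.984

log p(β | y) = −Σ(yᵢ − βxᵢ)²/(2·2) − β²/(2·1) + const.
Setting the derivative to zero: Σxᵢ(yᵢ − βxᵢ)/2 − β/1 = 0, so β = Σxᵢyᵢ / (Σxᵢ² + σ²/τ²).
Σxᵢyᵢ = 1·4 + 1·(-2) + 5·2 + 5·7 + 3·5 = 62; Σxᵢ² = 61; σ²/τ² = 2.
β̂_MAP = 62 / (61 + 2) = 62/63 ≈ 0.984.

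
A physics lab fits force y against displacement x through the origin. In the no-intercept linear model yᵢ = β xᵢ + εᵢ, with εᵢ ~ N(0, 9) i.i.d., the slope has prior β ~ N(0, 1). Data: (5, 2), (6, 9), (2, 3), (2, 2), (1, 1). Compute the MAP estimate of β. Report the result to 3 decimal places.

log p(β | y) = −Σ(yᵢ − βxᵢ)²/(2·9) − β²/(2·1) + const.
Setting the derivative to zero: Σxᵢ(yᵢ − βxᵢ)/9 − β/1 = 0, so β = Σxᵢyᵢ / (Σxᵢ² + σ²/τ²).
Σxᵢyᵢ = 5·2 + 6·9 + 2·3 + 2·2 + 1·1 = 75; Σxᵢ² = 70; σ²/τ² = 9.
β̂_MAP = 75 / (70 + 9) = 75/79 ≈ 0.949.

β̂_MAP = 0.949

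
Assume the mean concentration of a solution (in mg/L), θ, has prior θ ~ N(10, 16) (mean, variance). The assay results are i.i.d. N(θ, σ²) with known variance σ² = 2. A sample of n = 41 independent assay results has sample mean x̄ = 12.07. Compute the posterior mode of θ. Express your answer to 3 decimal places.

θ̂_MAP = 12.064

n = 41, x̄ = 12.07.
For a Normal prior and Normal likelihood with known variance, the posterior is Normal; its mode equals its mean, the precision-weighted average.
Prior precision 1/σ₀² = 1/16 = 0.0625; data precision n/σ² = 41/2 = 20.5.
θ̂ = (0.0625·10 + 20.5·12.07) / (0.0625 + 20.5) = 248.06/20.5625 = 99224/8225 ≈ 12.064.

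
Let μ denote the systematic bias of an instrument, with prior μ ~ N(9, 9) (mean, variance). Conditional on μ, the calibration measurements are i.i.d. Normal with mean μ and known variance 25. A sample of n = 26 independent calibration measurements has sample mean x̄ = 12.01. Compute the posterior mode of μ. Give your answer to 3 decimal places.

n = 26, x̄ = 12.01.
For a Normal prior and Normal likelihood with known variance, the posterior is Normal; its mode equals its mean, the precision-weighted average.
Prior precision 1/σ₀² = 1/9; data precision n/σ² = 26/25 = 1.04.
μ̂ = ((1/9)·9 + 1.04·12.01) / (1/9 + 1.04) = 13.4904/(259/225) = 21681/1850 ≈ 11.719.

μ̂_MAP = 11.719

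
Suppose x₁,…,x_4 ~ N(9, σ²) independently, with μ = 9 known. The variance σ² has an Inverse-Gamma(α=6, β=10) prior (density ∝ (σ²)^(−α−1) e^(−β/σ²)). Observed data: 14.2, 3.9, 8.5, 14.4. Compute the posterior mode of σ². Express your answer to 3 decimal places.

σ̂²_MAP = 5.692

Sum of squared deviations about the known mean: SS = (14.2−9)² + (3.9−9)² + (8.5−9)² + (14.4−9)² = 82.46.
The Normal likelihood contributes (σ²)^(−n/2) exp(−SS/(2σ²)), so the posterior is Inverse-Gamma(α + n/2, β + SS/2) = Inverse-Gamma(8, 51.23).
The mode of Inverse-Gamma(a, b) is b/(a+1) = 51.23/9 ≈ 5.692.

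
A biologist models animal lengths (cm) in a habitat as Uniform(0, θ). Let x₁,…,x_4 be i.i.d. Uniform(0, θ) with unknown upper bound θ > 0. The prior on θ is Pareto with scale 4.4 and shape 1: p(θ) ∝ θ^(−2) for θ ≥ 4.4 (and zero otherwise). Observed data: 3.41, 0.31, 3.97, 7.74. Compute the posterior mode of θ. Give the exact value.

The Uniform(0, θ) likelihood is θ^(−n) for θ ≥ max(xᵢ), zero otherwise. Here max(xᵢ) = 7.74.
Posterior ∝ θ^(−2) · θ^(−4) = θ^(−6) on θ ≥ max(4.4, 7.74) = 7.74.
This density is strictly decreasing in θ, so the posterior mode lies at the lower boundary of the support.

θ̂_MAP = 7.74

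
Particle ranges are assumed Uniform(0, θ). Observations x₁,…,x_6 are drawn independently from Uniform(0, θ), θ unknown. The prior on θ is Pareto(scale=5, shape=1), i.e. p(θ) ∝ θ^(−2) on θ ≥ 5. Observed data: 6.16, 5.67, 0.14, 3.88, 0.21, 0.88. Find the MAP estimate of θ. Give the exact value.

The Uniform(0, θ) likelihood is θ^(−n) for θ ≥ max(xᵢ), zero otherwise. Here max(xᵢ) = 6.16.
Posterior ∝ θ^(−2) · θ^(−6) = θ^(−8) on θ ≥ max(5, 6.16) = 6.16.
This density is strictly decreasing in θ, so the posterior mode lies at the lower boundary of the support.

θ̂_MAP = 6.16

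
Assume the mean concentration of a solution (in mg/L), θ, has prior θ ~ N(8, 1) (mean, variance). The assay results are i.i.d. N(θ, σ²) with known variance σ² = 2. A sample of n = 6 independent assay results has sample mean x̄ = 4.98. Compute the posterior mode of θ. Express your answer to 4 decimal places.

n = 6, x̄ = 4.98.
For a Normal prior and Normal likelihood with known variance, the posterior is Normal; its mode equals its mean, the precision-weighted average.
Prior precision 1/σ₀² = 1/1 = 1; data precision n/σ² = 6/2 = 3.
θ̂ = (1·8 + 3·4.98) / (1 + 3) = 22.94/4 = 5.7350.

θ̂_MAP = 5.7350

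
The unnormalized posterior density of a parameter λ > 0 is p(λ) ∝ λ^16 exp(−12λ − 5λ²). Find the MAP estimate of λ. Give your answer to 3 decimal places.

λ̂_MAP = 0.800

ℓ'(λ) = 16/λ − 12 − 10λ. Setting this to zero and multiplying by λ: 10λ² + 12λ − 16 = 0.
λ = (−12 + √(12² + 4·10·16)) / (2·10) = (−12 + √784) / 20 = (−12 + 28)/20 = 4/5.
ℓ''(λ) = −16/λ² − 10 < 0, confirming a maximum.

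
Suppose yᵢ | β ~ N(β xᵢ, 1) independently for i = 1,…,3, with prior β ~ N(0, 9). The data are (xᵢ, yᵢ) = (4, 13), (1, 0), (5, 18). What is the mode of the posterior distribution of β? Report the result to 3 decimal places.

log p(β | y) = −Σ(yᵢ − βxᵢ)²/(2·1) − β²/(2·9) + const.
Setting the derivative to zero: Σxᵢ(yᵢ − βxᵢ)/1 − β/9 = 0, so β = Σxᵢyᵢ / (Σxᵢ² + σ²/τ²).
Σxᵢyᵢ = 4·13 + 1·0 + 5·18 = 142; Σxᵢ² = 42; σ²/τ² = 1/9.
β̂_MAP = 142 / (42 + 1/9) = 142/(379/9) = 1278/379 ≈ 3.372.

β̂_MAP = 3.372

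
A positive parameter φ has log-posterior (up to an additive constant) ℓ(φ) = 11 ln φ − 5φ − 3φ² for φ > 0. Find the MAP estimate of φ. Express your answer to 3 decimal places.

φ̂_MAP = 1.000

ℓ'(φ) = 11/φ − 5 − 6φ. Setting this to zero and multiplying by φ: 6φ² + 5φ − 11 = 0.
φ = (−5 + √(5² + 4·6·11)) / (2·6) = (−5 + √289) / 12 = (−5 + 17)/12 = 1.
ℓ''(φ) = −11/φ² − 6 < 0, confirming a maximum.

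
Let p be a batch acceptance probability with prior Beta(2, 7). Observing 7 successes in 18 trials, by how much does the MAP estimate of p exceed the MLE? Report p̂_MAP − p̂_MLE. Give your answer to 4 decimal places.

MAP − MLE = -0.0689

Posterior is Beta(9, 18); MAP = (9−1)/(27−2) = 8/25 ≈ 0.32000.
MLE ignores the prior: p̂_MLE = k/n = 7/18 ≈ 0.38889.
Difference = 8/25 − 7/18 = -31/450 ≈ -0.0689.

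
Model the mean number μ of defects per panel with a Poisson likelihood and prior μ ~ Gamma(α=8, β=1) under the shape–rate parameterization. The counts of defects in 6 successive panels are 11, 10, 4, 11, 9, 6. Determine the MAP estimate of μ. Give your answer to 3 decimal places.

μ̂_MAP = 8.286

Σxᵢ = 11+10+4+11+9+6 = 51, with n = 6.
Posterior ∝ μ^7e^(−1μ) · μ^51e^(−6μ) = μ^58e^(−7μ), i.e. Gamma(shape=59, rate=7).
The mode of a Gamma(a, b) with a ≥ 1 (shape–rate) is (a−1)/b = 58/7 ≈ 8.286.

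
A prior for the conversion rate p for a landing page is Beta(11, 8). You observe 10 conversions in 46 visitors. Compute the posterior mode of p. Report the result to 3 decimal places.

Prior: Beta(11, 8).
Data: 10 successes in 46 trials. The binomial likelihood contributes p^10(1−p)^36, so the posterior is Beta(11+10, 8+36) = Beta(21, 44).
For Beta(a, b) with a, b > 1 the mode is (a−1)/(a+b−2) = 20/63 ≈ 0.317.

p̂_MAP = 0.317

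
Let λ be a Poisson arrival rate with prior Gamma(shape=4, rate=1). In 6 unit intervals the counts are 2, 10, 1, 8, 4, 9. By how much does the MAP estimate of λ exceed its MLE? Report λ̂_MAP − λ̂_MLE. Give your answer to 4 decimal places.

Σxᵢ = 34. Posterior is Gamma(38, 7); MAP = (38−1)/7 = 37/7 ≈ 5.28571.
MLE = x̄ = 34/6 ≈ 5.66667.
Difference = 37/7 − 34/6 = -8/21 ≈ -0.3810.

MAP − MLE = -0.3810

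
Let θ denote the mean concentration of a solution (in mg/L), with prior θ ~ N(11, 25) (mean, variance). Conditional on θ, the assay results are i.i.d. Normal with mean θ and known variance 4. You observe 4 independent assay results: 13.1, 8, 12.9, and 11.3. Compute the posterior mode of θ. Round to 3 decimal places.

n = 4; x̄ = (13.1 + 8 + 12.9 + 11.3)/4 = 45.3/4 = 11.325.
For a Normal prior and Normal likelihood with known variance, the posterior is Normal; its mode equals its mean, the precision-weighted average.
Prior precision 1/σ₀² = 1/25 = 0.04; data precision n/σ² = 4/4 = 1.
θ̂ = (0.04·11 + 1·11.325) / (0.04 + 1) = 11.765/1.04 = 11.3125 ≈ 11.313.

θ̂_MAP = 11.313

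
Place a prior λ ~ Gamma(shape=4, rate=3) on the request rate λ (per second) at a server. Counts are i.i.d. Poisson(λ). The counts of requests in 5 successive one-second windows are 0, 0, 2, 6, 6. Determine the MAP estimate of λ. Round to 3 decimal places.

λ̂_MAP = 2.125

Σxᵢ = 0+0+2+6+6 = 14, with n = 5.
Posterior ∝ λ^3e^(−3λ) · λ^14e^(−5λ) = λ^17e^(−8λ), i.e. Gamma(shape=18, rate=8).
The mode of a Gamma(a, b) with a ≥ 1 (shape–rate) is (a−1)/b = 17/8 ≈ 2.125.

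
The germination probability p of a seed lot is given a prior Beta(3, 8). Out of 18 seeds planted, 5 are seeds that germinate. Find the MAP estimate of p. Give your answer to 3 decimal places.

p̂_MAP = 0.259

Prior: Beta(3, 8).
Data: 5 successes in 18 trials. The binomial likelihood contributes p^5(1−p)^13, so the posterior is Beta(3+5, 8+13) = Beta(8, 21).
For Beta(a, b) with a, b > 1 the mode is (a−1)/(a+b−2) = 7/27 ≈ 0.259.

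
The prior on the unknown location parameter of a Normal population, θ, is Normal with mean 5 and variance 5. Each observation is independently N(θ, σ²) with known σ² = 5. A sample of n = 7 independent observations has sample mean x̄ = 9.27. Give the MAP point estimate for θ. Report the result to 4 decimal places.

n = 7, x̄ = 9.27.
For a Normal prior and Normal likelihood with known variance, the posterior is Normal; its mode equals its mean, the precision-weighted average.
Prior precision 1/σ₀² = 1/5 = 0.2; data precision n/σ² = 7/5 = 1.4.
θ̂ = (0.2·5 + 1.4·9.27) / (0.2 + 1.4) = 13.978/1.6 = 8.73625 ≈ 8.7363.

θ̂_MAP = 8.7363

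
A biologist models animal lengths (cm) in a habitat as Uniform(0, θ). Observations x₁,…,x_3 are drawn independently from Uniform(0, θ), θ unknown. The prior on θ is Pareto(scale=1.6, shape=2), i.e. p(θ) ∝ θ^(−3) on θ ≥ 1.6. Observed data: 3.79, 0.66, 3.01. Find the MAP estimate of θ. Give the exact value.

The Uniform(0, θ) likelihood is θ^(−n) for θ ≥ max(xᵢ), zero otherwise. Here max(xᵢ) = 3.79.
Posterior ∝ θ^(−3) · θ^(−3) = θ^(−6) on θ ≥ max(1.6, 3.79) = 3.79.
This density is strictly decreasing in θ, so the posterior mode lies at the lower boundary of the support.

θ̂_MAP = 3.79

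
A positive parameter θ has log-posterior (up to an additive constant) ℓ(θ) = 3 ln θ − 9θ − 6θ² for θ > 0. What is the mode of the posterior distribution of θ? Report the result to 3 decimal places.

ℓ'(θ) = 3/θ − 9 − 12θ. Setting this to zero and multiplying by θ: 12θ² + 9θ − 3 = 0.
θ = (−9 + √(9² + 4·12·3)) / (2·12) = (−9 + √225) / 24 = (−9 + 15)/24 = 1/4.
ℓ''(θ) = −3/θ² − 12 < 0, confirming a maximum.

θ̂_MAP = 0.250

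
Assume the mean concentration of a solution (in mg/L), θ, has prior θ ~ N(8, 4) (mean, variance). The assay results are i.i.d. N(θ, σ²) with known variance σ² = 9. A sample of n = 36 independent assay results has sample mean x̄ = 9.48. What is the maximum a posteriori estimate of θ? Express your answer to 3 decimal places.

θ̂_MAP = 9.393

n = 36, x̄ = 9.48.
For a Normal prior and Normal likelihood with known variance, the posterior is Normal; its mode equals its mean, the precision-weighted average.
Prior precision 1/σ₀² = 1/4 = 0.25; data precision n/σ² = 36/9 = 4.
θ̂ = (0.25·8 + 4·9.48) / (0.25 + 4) = 39.92/4.25 = 3992/425 ≈ 9.393.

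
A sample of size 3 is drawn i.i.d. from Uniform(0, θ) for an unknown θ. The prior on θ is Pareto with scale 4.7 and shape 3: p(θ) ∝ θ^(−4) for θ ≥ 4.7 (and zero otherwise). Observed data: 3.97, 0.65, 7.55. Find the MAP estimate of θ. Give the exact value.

The Uniform(0, θ) likelihood is θ^(−n) for θ ≥ max(xᵢ), zero otherwise. Here max(xᵢ) = 7.55.
Posterior ∝ θ^(−4) · θ^(−3) = θ^(−7) on θ ≥ max(4.7, 7.55) = 7.55.
This density is strictly decreasing in θ, so the posterior mode lies at the lower boundary of the support.

θ̂_MAP = 7.55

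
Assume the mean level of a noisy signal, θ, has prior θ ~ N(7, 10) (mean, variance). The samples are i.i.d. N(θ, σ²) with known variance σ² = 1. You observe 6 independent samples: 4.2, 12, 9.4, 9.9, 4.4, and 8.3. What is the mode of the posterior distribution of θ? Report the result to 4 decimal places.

n = 6; x̄ = (4.2 + 12 + 9.4 + 9.9 + 4.4 + 8.3)/6 = 48.2/6 = 241/30 ≈ 8.0333.
For a Normal prior and Normal likelihood with known variance, the posterior is Normal; its mode equals its mean, the precision-weighted average.
Prior precision 1/σ₀² = 1/10 = 0.1; data precision n/σ² = 6/1 = 6.
θ̂ = (0.1·7 + 6·(241/30)) / (0.1 + 6) = 48.9/6.1 = 489/61 ≈ 8.0164.

θ̂_MAP = 8.0164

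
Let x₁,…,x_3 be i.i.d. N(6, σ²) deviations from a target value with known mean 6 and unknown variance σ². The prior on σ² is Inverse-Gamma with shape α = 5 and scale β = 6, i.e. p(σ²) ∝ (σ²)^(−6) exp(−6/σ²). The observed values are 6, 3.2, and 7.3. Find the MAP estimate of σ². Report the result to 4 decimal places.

Sum of squared deviations about the known mean: SS = (6−6)² + (3.2−6)² + (7.3−6)² = 9.53.
The Normal likelihood contributes (σ²)^(−n/2) exp(−SS/(2σ²)), so the posterior is Inverse-Gamma(α + n/2, β + SS/2) = Inverse-Gamma(6.5, 10.765).
The mode of Inverse-Gamma(a, b) is b/(a+1) = 10.765/7.5 ≈ 1.4353.

σ̂²_MAP = 1.4353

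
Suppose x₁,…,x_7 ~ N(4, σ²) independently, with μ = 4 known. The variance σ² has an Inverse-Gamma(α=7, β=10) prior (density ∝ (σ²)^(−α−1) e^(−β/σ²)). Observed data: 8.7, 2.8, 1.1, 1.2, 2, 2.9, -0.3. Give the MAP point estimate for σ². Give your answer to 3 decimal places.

σ̂²_MAP = 3.630

Sum of squared deviations about the known mean: SS = (8.7−4)² + (2.8−4)² + (1.1−4)² + (1.2−4)² + (2−4)² + (2.9−4)² + (-0.3−4)² = 63.48.
The Normal likelihood contributes (σ²)^(−n/2) exp(−SS/(2σ²)), so the posterior is Inverse-Gamma(α + n/2, β + SS/2) = Inverse-Gamma(10.5, 41.74).
The mode of Inverse-Gamma(a, b) is b/(a+1) = 41.74/11.5 ≈ 3.630.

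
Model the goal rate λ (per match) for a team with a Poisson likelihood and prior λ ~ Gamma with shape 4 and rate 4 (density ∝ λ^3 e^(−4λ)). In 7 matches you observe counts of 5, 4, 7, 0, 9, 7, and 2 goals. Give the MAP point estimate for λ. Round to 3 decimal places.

Σxᵢ = 5+4+7+0+9+7+2 = 34, with n = 7.
Posterior ∝ λ^3e^(−4λ) · λ^34e^(−7λ) = λ^37e^(−11λ), i.e. Gamma(shape=38, rate=11).
The mode of a Gamma(a, b) with a ≥ 1 (shape–rate) is (a−1)/b = 37/11 ≈ 3.364.

λ̂_MAP = 3.364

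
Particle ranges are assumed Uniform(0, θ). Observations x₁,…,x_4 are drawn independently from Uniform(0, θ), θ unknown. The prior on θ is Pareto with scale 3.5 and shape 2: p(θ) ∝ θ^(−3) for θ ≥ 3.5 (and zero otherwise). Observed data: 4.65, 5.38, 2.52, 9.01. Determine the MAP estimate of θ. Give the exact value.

θ̂_MAP = 9.01

The Uniform(0, θ) likelihood is θ^(−n) for θ ≥ max(xᵢ), zero otherwise. Here max(xᵢ) = 9.01.
Posterior ∝ θ^(−3) · θ^(−4) = θ^(−7) on θ ≥ max(3.5, 9.01) = 9.01.
This density is strictly decreasing in θ, so the posterior mode lies at the lower boundary of the support.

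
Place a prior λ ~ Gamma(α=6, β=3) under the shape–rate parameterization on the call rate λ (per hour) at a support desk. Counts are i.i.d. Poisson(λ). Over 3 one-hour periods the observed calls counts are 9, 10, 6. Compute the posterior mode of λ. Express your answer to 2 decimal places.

Σxᵢ = 9+10+6 = 25, with n = 3.
Posterior ∝ λ^5e^(−3λ) · λ^25e^(−3λ) = λ^30e^(−6λ), i.e. Gamma(shape=31, rate=6).
The mode of a Gamma(a, b) with a ≥ 1 (shape–rate) is (a−1)/b = 30/6 ≈ 5.00.

λ̂_MAP = 5.00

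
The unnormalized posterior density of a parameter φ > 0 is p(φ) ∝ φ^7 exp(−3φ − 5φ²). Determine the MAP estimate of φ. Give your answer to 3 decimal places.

ℓ'(φ) = 7/φ − 3 − 10φ. Setting this to zero and multiplying by φ: 10φ² + 3φ − 7 = 0.
φ = (−3 + √(3² + 4·10·7)) / (2·10) = (−3 + √289) / 20 = (−3 + 17)/20 = 7/10.
ℓ''(φ) = −7/φ² − 10 < 0, confirming a maximum.

φ̂_MAP = 0.700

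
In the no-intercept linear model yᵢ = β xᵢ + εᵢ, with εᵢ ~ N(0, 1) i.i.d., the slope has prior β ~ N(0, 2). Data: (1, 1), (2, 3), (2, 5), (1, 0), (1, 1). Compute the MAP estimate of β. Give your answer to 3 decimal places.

log p(β | y) = −Σ(yᵢ − βxᵢ)²/(2·1) − β²/(2·2) + const.
Setting the derivative to zero: Σxᵢ(yᵢ − βxᵢ)/1 − β/2 = 0, so β = Σxᵢyᵢ / (Σxᵢ² + σ²/τ²).
Σxᵢyᵢ = 1·1 + 2·3 + 2·5 + 1·0 + 1·1 = 18; Σxᵢ² = 11; σ²/τ² = 0.5.
β̂_MAP = 18 / (11 + 0.5) = 18/11.5 ≈ 1.565.

β̂_MAP = 1.565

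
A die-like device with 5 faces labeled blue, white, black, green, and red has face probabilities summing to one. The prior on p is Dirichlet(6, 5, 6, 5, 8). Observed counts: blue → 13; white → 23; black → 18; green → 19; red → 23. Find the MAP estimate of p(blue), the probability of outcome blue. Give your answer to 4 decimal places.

The posterior is Dirichlet(αᵢ + nᵢ) = Dirichlet(19, 28, 24, 24, 31).
For a Dirichlet(a₁,…,a_K) with all aᵢ > 1, the mode has j-th component (aⱼ − 1)/(Σaᵢ − K).
Here Σaᵢ = 126 and K = 5, so p(blue) = (19 − 1)/(126 − 5) = 18/121 ≈ 0.1488.

MAP estimate of p(blue) = 0.1488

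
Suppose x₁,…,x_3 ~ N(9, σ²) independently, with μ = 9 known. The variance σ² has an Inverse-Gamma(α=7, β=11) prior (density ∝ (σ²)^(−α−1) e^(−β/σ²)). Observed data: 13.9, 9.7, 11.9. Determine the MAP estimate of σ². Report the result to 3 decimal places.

σ̂²_MAP = 2.890

Sum of squared deviations about the known mean: SS = (13.9−9)² + (9.7−9)² + (11.9−9)² = 32.91.
The Normal likelihood contributes (σ²)^(−n/2) exp(−SS/(2σ²)), so the posterior is Inverse-Gamma(α + n/2, β + SS/2) = Inverse-Gamma(8.5, 27.455).
The mode of Inverse-Gamma(a, b) is b/(a+1) = 27.455/9.5 ≈ 2.890.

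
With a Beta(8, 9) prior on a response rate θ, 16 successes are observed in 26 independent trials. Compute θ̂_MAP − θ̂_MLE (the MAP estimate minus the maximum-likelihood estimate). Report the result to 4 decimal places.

Posterior is Beta(24, 19); MAP = (24−1)/(43−2) = 23/41 ≈ 0.56098.
MLE ignores the prior: θ̂_MLE = k/n = 16/26 ≈ 0.61538.
Difference = 23/41 − 16/26 = -29/533 ≈ -0.0544.

MAP − MLE = -0.0544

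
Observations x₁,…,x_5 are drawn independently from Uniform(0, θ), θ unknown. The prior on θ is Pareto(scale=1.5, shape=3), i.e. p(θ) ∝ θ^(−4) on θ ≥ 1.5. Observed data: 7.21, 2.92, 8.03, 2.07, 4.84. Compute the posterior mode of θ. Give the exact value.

The Uniform(0, θ) likelihood is θ^(−n) for θ ≥ max(xᵢ), zero otherwise. Here max(xᵢ) = 8.03.
Posterior ∝ θ^(−4) · θ^(−5) = θ^(−9) on θ ≥ max(1.5, 8.03) = 8.03.
This density is strictly decreasing in θ, so the posterior mode lies at the lower boundary of the support.

θ̂_MAP = 8.03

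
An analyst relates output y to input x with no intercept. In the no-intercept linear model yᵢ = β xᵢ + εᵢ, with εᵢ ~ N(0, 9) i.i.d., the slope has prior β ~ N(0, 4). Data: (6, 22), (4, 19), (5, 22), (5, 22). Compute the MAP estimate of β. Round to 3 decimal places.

log p(β | y) = −Σ(yᵢ − βxᵢ)²/(2·9) − β²/(2·4) + const.
Setting the derivative to zero: Σxᵢ(yᵢ − βxᵢ)/9 − β/4 = 0, so β = Σxᵢyᵢ / (Σxᵢ² + σ²/τ²).
Σxᵢyᵢ = 6·22 + 4·19 + 5·22 + 5·22 = 428; Σxᵢ² = 102; σ²/τ² = 2.25.
β̂_MAP = 428 / (102 + 2.25) = 428/104.25 ≈ 4.106.

β̂_MAP = 4.106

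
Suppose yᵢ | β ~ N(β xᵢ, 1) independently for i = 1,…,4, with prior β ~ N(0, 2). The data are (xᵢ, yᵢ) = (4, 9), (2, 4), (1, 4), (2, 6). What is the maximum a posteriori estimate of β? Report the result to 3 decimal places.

β̂_MAP = 2.353

log p(β | y) = −Σ(yᵢ − βxᵢ)²/(2·1) − β²/(2·2) + const.
Setting the derivative to zero: Σxᵢ(yᵢ − βxᵢ)/1 − β/2 = 0, so β = Σxᵢyᵢ / (Σxᵢ² + σ²/τ²).
Σxᵢyᵢ = 4·9 + 2·4 + 1·4 + 2·6 = 60; Σxᵢ² = 25; σ²/τ² = 0.5.
β̂_MAP = 60 / (25 + 0.5) = 60/25.5 ≈ 2.353.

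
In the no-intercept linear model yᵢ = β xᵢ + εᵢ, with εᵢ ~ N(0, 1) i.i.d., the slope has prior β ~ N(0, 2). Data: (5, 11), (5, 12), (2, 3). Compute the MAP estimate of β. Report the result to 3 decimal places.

log p(β | y) = −Σ(yᵢ − βxᵢ)²/(2·1) − β²/(2·2) + const.
Setting the derivative to zero: Σxᵢ(yᵢ − βxᵢ)/1 − β/2 = 0, so β = Σxᵢyᵢ / (Σxᵢ² + σ²/τ²).
Σxᵢyᵢ = 5·11 + 5·12 + 2·3 = 121; Σxᵢ² = 54; σ²/τ² = 0.5.
β̂_MAP = 121 / (54 + 0.5) = 121/54.5 ≈ 2.220.

β̂_MAP = 2.220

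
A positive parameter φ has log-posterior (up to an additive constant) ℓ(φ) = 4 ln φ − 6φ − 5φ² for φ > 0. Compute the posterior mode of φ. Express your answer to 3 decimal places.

ℓ'(φ) = 4/φ − 6 − 10φ. Setting this to zero and multiplying by φ: 10φ² + 6φ − 4 = 0.
φ = (−6 + √(6² + 4·10·4)) / (2·10) = (−6 + √196) / 20 = (−6 + 14)/20 = 2/5.
ℓ''(φ) = −4/φ² − 10 < 0, confirming a maximum.

φ̂_MAP = 0.400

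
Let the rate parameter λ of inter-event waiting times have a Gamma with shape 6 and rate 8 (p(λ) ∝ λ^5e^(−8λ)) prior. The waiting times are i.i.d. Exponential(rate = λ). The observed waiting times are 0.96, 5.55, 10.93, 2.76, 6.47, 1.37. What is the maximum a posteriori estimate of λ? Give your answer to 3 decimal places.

The Exponential(rate=λ) likelihood is ∝ λ^n e^(−λΣtᵢ). Here n = 6 and Σtᵢ = 0.96 + 5.55 + 10.93 + 2.76 + 6.47 + 1.37 = 28.04.
Posterior ∝ λ^5e^(−8λ) · λ^6e^(−28.04λ) = λ^11e^(−36.04λ), i.e. Gamma(12, 36.04).
Mode = (a−1)/b = 11/36.04 ≈ 0.305.

λ̂_MAP = 0.305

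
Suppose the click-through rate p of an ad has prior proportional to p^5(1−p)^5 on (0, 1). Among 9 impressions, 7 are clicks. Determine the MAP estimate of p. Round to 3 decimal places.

The prior density ∝ p^5(1−p)^5 is the kernel of Beta(6, 6).
Data: 7 successes in 9 trials. The binomial likelihood contributes p^7(1−p)^2, so the posterior is Beta(6+7, 6+2) = Beta(13, 8).
For Beta(a, b) with a, b > 1 the mode is (a−1)/(a+b−2) = 12/19 ≈ 0.632.

p̂_MAP = 0.632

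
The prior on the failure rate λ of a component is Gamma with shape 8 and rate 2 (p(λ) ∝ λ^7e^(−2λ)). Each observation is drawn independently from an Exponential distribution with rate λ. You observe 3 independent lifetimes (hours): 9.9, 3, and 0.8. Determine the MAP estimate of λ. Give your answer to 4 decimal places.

The Exponential(rate=λ) likelihood is ∝ λ^n e^(−λΣtᵢ). Here n = 3 and Σtᵢ = 9.9 + 3 + 0.8 = 13.7.
Posterior ∝ λ^7e^(−2λ) · λ^3e^(−13.7λ) = λ^10e^(−15.7λ), i.e. Gamma(11, 15.7).
Mode = (a−1)/b = 10/15.7 ≈ 0.6369.

λ̂_MAP = 0.6369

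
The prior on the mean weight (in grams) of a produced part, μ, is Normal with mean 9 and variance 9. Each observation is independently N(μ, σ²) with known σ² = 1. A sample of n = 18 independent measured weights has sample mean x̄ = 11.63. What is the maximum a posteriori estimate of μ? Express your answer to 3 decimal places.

n = 18, x̄ = 11.63.
For a Normal prior and Normal likelihood with known variance, the posterior is Normal; its mode equals its mean, the precision-weighted average.
Prior precision 1/σ₀² = 1/9; data precision n/σ² = 18/1 = 18.
μ̂ = ((1/9)·9 + 18·11.63) / (1/9 + 18) = 210.34/(163/9) = 94653/8150 ≈ 11.614.

μ̂_MAP = 11.614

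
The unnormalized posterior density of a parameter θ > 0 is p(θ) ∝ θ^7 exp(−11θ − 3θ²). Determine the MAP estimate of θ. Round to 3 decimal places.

θ̂_MAP = 0.500

ℓ'(θ) = 7/θ − 11 − 6θ. Setting this to zero and multiplying by θ: 6θ² + 11θ − 7 = 0.
θ = (−11 + √(11² + 4·6·7)) / (2·6) = (−11 + √289) / 12 = (−11 + 17)/12 = 1/2.
ℓ''(θ) = −7/θ² − 6 < 0, confirming a maximum.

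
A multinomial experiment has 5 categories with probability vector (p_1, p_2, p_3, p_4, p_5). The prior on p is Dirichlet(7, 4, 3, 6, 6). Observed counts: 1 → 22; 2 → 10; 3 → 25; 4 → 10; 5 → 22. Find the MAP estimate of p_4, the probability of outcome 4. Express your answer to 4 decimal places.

The posterior is Dirichlet(αᵢ + nᵢ) = Dirichlet(29, 14, 28, 16, 28).
For a Dirichlet(a₁,…,a_K) with all aᵢ > 1, the mode has j-th component (aⱼ − 1)/(Σaᵢ − K).
Here Σaᵢ = 115 and K = 5, so p_4 = (16 − 1)/(115 − 5) = 15/110 ≈ 0.1364.

MAP estimate: 0.1364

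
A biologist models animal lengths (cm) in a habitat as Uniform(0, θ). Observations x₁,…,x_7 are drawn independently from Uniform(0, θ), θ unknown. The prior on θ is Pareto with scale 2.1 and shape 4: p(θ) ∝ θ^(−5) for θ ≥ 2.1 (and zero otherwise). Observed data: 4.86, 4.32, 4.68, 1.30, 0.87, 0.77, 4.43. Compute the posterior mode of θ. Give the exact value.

The Uniform(0, θ) likelihood is θ^(−n) for θ ≥ max(xᵢ), zero otherwise. Here max(xᵢ) = 4.86.
Posterior ∝ θ^(−5) · θ^(−7) = θ^(−12) on θ ≥ max(2.1, 4.86) = 4.86.
This density is strictly decreasing in θ, so the posterior mode lies at the lower boundary of the support.

θ̂_MAP = 4.86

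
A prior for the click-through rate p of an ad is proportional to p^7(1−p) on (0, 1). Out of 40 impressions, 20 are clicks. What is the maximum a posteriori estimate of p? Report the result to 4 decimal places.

p̂_MAP = 0.5625

The prior density ∝ p^7(1−p)^1 is the kernel of Beta(8, 2).
Data: 20 successes in 40 trials. The binomial likelihood contributes p^20(1−p)^20, so the posterior is Beta(8+20, 2+20) = Beta(28, 22).
For Beta(a, b) with a, b > 1 the mode is (a−1)/(a+b−2) = 27/48 ≈ 0.5625.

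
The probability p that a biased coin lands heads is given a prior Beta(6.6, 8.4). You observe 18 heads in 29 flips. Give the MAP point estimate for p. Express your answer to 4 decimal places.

p̂_MAP = 0.5619

Prior: Beta(6.6, 8.4).
Data: 18 successes in 29 trials. The binomial likelihood contributes p^18(1−p)^11, so the posterior is Beta(6.6+18, 8.4+11) = Beta(24.6, 19.4).
For Beta(a, b) with a, b > 1 the mode is (a−1)/(a+b−2) = 23.6/42 ≈ 0.5619.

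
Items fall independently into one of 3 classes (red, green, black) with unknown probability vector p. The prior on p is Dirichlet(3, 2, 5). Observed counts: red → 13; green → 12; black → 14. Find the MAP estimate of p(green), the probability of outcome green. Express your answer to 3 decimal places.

The posterior is Dirichlet(αᵢ + nᵢ) = Dirichlet(16, 14, 19).
For a Dirichlet(a₁,…,a_K) with all aᵢ > 1, the mode has j-th component (aⱼ − 1)/(Σaᵢ − K).
Here Σaᵢ = 49 and K = 3, so p(green) = (14 − 1)/(49 − 3) = 13/46 ≈ 0.283.

MAP estimate of p(green) = 0.283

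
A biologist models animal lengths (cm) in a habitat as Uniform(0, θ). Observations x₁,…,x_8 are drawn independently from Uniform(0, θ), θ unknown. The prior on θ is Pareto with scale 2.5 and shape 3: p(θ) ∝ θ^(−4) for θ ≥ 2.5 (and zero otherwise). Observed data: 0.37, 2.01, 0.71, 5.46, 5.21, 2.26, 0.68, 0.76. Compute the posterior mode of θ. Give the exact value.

The Uniform(0, θ) likelihood is θ^(−n) for θ ≥ max(xᵢ), zero otherwise. Here max(xᵢ) = 5.46.
Posterior ∝ θ^(−4) · θ^(−8) = θ^(−12) on θ ≥ max(2.5, 5.46) = 5.46.
This density is strictly decreasing in θ, so the posterior mode lies at the lower boundary of the support.

θ̂_MAP = 5.46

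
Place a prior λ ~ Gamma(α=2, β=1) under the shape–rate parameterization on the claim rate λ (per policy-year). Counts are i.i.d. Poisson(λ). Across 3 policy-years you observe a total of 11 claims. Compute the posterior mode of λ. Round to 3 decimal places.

λ̂_MAP = 3.000

Σxᵢ = 11, n = 3.
Posterior ∝ λe^(−1λ) · λ^11e^(−3λ) = λ^12e^(−4λ), i.e. Gamma(shape=13, rate=4).
The mode of a Gamma(a, b) with a ≥ 1 (shape–rate) is (a−1)/b = 12/4 ≈ 3.000.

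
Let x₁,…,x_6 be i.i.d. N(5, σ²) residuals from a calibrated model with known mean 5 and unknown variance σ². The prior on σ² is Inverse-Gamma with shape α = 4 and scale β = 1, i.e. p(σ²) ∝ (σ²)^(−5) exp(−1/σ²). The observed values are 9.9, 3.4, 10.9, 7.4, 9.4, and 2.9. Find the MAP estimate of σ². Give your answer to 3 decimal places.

σ̂²_MAP = 5.807

Sum of squared deviations about the known mean: SS = (9.9−5)² + (3.4−5)² + (10.9−5)² + (7.4−5)² + (9.4−5)² + (2.9−5)² = 90.91.
The Normal likelihood contributes (σ²)^(−n/2) exp(−SS/(2σ²)), so the posterior is Inverse-Gamma(α + n/2, β + SS/2) = Inverse-Gamma(7, 46.455).
The mode of Inverse-Gamma(a, b) is b/(a+1) = 46.455/8 ≈ 5.807.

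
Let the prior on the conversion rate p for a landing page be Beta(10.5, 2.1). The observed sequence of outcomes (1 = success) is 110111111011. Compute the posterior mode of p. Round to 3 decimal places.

p̂_MAP = 0.863

Prior: Beta(10.5, 2.1).
Data: 10 successes in 12 trials (from the sequence). The binomial likelihood contributes p^10(1−p)^2, so the posterior is Beta(10.5+10, 2.1+2) = Beta(20.5, 4.1).
For Beta(a, b) with a, b > 1 the mode is (a−1)/(a+b−2) = 19.5/22.6 ≈ 0.863.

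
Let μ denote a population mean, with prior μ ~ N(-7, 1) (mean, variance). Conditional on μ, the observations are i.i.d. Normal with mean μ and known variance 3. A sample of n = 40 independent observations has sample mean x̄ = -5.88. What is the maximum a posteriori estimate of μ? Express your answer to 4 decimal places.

μ̂_MAP = -5.9581

n = 40, x̄ = -5.88.
For a Normal prior and Normal likelihood with known variance, the posterior is Normal; its mode equals its mean, the precision-weighted average.
Prior precision 1/σ₀² = 1/1 = 1; data precision n/σ² = 40/3.
μ̂ = (1·(-7) + (40/3)·(-5.88)) / (1 + 40/3) = (-85.4)/(43/3) = -1281/215 ≈ -5.9581.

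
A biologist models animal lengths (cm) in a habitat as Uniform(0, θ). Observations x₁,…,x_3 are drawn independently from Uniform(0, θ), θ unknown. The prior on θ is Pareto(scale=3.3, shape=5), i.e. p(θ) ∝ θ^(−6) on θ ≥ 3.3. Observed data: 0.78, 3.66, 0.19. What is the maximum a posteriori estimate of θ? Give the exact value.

θ̂_MAP = 3.66

The Uniform(0, θ) likelihood is θ^(−n) for θ ≥ max(xᵢ), zero otherwise. Here max(xᵢ) = 3.66.
Posterior ∝ θ^(−6) · θ^(−3) = θ^(−9) on θ ≥ max(3.3, 3.66) = 3.66.
This density is strictly decreasing in θ, so the posterior mode lies at the lower boundary of the support.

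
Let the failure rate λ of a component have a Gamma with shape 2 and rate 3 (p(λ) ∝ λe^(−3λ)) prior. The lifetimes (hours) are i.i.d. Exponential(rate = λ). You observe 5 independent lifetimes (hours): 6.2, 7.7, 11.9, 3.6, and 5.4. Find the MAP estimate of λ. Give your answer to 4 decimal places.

The Exponential(rate=λ) likelihood is ∝ λ^n e^(−λΣtᵢ). Here n = 5 and Σtᵢ = 6.2 + 7.7 + 11.9 + 3.6 + 5.4 = 34.8.
Posterior ∝ λe^(−3λ) · λ^5e^(−34.8λ) = λ^6e^(−37.8λ), i.e. Gamma(7, 37.8).
Mode = (a−1)/b = 6/37.8 ≈ 0.1587.

λ̂_MAP = 0.1587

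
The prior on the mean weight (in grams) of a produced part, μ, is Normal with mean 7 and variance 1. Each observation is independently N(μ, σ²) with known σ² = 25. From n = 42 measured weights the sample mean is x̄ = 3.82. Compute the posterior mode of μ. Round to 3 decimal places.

μ̂_MAP = 5.007

n = 42, x̄ = 3.82.
For a Normal prior and Normal likelihood with known variance, the posterior is Normal; its mode equals its mean, the precision-weighted average.
Prior precision 1/σ₀² = 1/1 = 1; data precision n/σ² = 42/25 = 1.68.
μ̂ = (1·7 + 1.68·3.82) / (1 + 1.68) = 13.4176/2.68 = 8386/1675 ≈ 5.007.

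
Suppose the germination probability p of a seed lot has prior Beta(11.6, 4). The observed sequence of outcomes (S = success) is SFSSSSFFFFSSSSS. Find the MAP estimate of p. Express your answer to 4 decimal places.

Prior: Beta(11.6, 4).
Data: 10 successes in 15 trials (from the sequence). The binomial likelihood contributes p^10(1−p)^5, so the posterior is Beta(11.6+10, 4+5) = Beta(21.6, 9).
For Beta(a, b) with a, b > 1 the mode is (a−1)/(a+b−2) = 20.6/28.6 ≈ 0.7203.

p̂_MAP = 0.7203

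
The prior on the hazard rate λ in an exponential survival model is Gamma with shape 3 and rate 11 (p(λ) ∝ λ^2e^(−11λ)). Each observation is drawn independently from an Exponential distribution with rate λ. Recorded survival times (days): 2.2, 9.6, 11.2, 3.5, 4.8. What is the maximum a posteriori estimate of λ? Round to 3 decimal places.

λ̂_MAP = 0.165

The Exponential(rate=λ) likelihood is ∝ λ^n e^(−λΣtᵢ). Here n = 5 and Σtᵢ = 2.2 + 9.6 + 11.2 + 3.5 + 4.8 = 31.3.
Posterior ∝ λ^2e^(−11λ) · λ^5e^(−31.3λ) = λ^7e^(−42.3λ), i.e. Gamma(8, 42.3).
Mode = (a−1)/b = 7/42.3 ≈ 0.165.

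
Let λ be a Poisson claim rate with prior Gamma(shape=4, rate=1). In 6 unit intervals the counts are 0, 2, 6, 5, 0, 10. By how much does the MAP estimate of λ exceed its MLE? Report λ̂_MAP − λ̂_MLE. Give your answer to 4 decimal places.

Σxᵢ = 23. Posterior is Gamma(27, 7); MAP = (27−1)/7 = 26/7 ≈ 3.71429.
MLE = x̄ = 23/6 ≈ 3.83333.
Difference = 26/7 − 23/6 = -5/42 ≈ -0.1190.

MAP − MLE = -0.1190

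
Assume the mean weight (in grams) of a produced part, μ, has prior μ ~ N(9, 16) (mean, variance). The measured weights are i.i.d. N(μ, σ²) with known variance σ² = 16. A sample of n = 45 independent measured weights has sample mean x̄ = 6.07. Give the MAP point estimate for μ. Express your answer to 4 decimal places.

μ̂_MAP = 6.1337

n = 45, x̄ = 6.07.
For a Normal prior and Normal likelihood with known variance, the posterior is Normal; its mode equals its mean, the precision-weighted average.
Prior precision 1/σ₀² = 1/16 = 0.0625; data precision n/σ² = 45/16 = 2.8125.
μ̂ = (0.0625·9 + 2.8125·6.07) / (0.0625 + 2.8125) = 17.634375/2.875 = 5643/920 ≈ 6.1337.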